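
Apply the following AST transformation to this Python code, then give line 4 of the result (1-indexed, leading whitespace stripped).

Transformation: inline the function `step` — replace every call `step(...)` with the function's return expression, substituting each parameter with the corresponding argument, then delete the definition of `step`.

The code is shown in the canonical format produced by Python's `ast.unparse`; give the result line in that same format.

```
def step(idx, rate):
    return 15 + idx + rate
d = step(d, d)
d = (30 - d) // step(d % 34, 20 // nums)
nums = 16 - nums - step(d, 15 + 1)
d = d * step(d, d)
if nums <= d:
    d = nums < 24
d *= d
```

Transformed code:
d = 15 + d + d
d = (30 - d) // (15 + d % 34 + 20 // nums)
nums = 16 - nums - (15 + d + (15 + 1))
d = d * (15 + d + d)
if nums <= d:
    d = nums < 24
d *= d

d = d * (15 + d + d)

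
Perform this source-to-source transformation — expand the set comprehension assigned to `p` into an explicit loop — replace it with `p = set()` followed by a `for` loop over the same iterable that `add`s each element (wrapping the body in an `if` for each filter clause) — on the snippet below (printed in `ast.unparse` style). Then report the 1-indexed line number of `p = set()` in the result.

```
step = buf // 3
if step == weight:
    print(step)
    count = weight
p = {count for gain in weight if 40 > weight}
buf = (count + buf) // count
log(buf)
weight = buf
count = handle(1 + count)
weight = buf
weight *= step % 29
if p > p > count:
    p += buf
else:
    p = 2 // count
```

5

Transformed code:
step = buf // 3
if step == weight:
    print(step)
    count = weight
p = set()
for gain in weight:
    if 40 > weight:
        p.add(count)
buf = (count + buf) // count
log(buf)
weight = buf
count = handle(1 + count)
weight = buf
weight *= step % 29
if p > p > count:
    p += buf
else:
    p = 2 // count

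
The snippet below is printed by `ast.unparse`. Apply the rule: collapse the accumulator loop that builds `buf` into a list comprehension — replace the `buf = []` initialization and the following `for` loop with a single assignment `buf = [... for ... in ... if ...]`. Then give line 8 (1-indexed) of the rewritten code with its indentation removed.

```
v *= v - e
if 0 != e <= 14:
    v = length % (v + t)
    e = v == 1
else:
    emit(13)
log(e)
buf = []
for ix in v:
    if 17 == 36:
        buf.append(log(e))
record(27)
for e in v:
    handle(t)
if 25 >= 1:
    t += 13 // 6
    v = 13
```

buf = [log(e) for ix in v if 17 == 36]

Transformed code:
v *= v - e
if 0 != e <= 14:
    v = length % (v + t)
    e = v == 1
else:
    emit(13)
log(e)
buf = [log(e) for ix in v if 17 == 36]
record(27)
for e in v:
    handle(t)
if 25 >= 1:
    t += 13 // 6
    v = 13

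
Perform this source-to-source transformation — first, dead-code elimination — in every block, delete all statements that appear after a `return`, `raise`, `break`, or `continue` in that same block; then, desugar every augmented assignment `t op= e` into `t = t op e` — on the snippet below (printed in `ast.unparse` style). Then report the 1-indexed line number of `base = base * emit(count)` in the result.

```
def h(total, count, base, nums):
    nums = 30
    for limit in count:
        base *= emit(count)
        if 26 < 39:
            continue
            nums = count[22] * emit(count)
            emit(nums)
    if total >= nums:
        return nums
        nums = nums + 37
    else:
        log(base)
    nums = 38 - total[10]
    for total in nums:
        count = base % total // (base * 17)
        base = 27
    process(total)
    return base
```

4

Transformed code:
def h(total, count, base, nums):
    nums = 30
    for limit in count:
        base = base * emit(count)
        if 26 < 39:
            continue
    if total >= nums:
        return nums
    else:
        log(base)
    nums = 38 - total[10]
    for total in nums:
        count = base % total // (base * 17)
        base = 27
    process(total)
    return base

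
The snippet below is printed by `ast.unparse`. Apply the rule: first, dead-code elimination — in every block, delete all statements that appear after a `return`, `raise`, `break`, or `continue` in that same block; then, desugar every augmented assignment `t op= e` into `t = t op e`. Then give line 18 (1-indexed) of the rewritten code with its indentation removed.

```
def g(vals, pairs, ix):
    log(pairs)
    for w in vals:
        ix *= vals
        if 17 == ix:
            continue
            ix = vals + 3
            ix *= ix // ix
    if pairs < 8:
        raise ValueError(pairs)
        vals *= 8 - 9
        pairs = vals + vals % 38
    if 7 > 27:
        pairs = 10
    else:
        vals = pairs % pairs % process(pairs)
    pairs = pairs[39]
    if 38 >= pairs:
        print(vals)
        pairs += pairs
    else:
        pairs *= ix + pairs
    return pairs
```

Transformed code:
def g(vals, pairs, ix):
    log(pairs)
    for w in vals:
        ix = ix * vals
        if 17 == ix:
            continue
    if pairs < 8:
        raise ValueError(pairs)
    if 7 > 27:
        pairs = 10
    else:
        vals = pairs % pairs % process(pairs)
    pairs = pairs[39]
    if 38 >= pairs:
        print(vals)
        pairs = pairs + pairs
    else:
        pairs = pairs * (ix + pairs)
    return pairs

pairs = pairs * (ix + pairs)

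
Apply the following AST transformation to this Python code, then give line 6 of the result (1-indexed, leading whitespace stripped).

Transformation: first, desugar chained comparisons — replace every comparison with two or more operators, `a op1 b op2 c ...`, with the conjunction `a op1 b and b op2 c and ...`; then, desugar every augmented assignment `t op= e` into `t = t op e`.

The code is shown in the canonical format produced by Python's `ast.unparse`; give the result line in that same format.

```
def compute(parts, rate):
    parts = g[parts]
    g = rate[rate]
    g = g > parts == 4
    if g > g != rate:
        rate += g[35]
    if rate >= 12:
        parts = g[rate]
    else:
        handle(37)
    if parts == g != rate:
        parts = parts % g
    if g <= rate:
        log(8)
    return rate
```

Transformed code:
def compute(parts, rate):
    parts = g[parts]
    g = rate[rate]
    g = g > parts and parts == 4
    if g > g and g != rate:
        rate = rate + g[35]
    if rate >= 12:
        parts = g[rate]
    else:
        handle(37)
    if parts == g and g != rate:
        parts = parts % g
    if g <= rate:
        log(8)
    return rate

rate = rate + g[35]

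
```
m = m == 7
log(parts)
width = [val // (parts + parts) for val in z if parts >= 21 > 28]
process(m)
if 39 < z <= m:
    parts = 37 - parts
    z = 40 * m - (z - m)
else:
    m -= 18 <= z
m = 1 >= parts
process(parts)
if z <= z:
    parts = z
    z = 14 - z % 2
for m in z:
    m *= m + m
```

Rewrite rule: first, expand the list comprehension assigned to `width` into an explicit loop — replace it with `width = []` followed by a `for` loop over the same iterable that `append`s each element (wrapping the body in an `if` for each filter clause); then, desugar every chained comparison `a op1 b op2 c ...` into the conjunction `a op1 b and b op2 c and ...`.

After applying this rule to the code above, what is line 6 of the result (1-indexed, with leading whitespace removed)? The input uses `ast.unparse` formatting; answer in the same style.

Transformed code:
m = m == 7
log(parts)
width = []
for val in z:
    if parts >= 21 and 21 > 28:
        width.append(val // (parts + parts))
process(m)
if 39 < z and z <= m:
    parts = 37 - parts
    z = 40 * m - (z - m)
else:
    m -= 18 <= z
m = 1 >= parts
process(parts)
if z <= z:
    parts = z
    z = 14 - z % 2
for m in z:
    m *= m + m

width.append(val // (parts + parts))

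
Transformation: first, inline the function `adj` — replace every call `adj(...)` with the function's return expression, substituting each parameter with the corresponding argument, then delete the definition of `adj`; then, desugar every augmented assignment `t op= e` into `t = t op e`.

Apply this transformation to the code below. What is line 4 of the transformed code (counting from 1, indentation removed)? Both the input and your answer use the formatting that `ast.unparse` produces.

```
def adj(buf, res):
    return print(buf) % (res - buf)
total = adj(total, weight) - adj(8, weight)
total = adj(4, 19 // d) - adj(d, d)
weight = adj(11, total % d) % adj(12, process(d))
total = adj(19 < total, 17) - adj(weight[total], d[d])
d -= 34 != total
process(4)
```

total = print(19 < total) % (17 - (19 < total)) - print(weight[total]) % (d[d] - weight[total])

Transformed code:
total = print(total) % (weight - total) - print(8) % (weight - 8)
total = print(4) % (19 // d - 4) - print(d) % (d - d)
weight = print(11) % (total % d - 11) % (print(12) % (process(d) - 12))
total = print(19 < total) % (17 - (19 < total)) - print(weight[total]) % (d[d] - weight[total])
d = d - (34 != total)
process(4)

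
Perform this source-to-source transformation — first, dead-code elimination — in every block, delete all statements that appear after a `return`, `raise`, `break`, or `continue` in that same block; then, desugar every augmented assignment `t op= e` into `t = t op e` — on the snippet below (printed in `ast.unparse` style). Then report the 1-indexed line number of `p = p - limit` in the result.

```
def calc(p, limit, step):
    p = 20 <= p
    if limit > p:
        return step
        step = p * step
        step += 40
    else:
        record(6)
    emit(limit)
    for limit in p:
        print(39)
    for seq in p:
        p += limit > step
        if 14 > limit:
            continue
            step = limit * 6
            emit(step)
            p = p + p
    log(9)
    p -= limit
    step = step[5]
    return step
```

15

Transformed code:
def calc(p, limit, step):
    p = 20 <= p
    if limit > p:
        return step
    else:
        record(6)
    emit(limit)
    for limit in p:
        print(39)
    for seq in p:
        p = p + (limit > step)
        if 14 > limit:
            continue
    log(9)
    p = p - limit
    step = step[5]
    return step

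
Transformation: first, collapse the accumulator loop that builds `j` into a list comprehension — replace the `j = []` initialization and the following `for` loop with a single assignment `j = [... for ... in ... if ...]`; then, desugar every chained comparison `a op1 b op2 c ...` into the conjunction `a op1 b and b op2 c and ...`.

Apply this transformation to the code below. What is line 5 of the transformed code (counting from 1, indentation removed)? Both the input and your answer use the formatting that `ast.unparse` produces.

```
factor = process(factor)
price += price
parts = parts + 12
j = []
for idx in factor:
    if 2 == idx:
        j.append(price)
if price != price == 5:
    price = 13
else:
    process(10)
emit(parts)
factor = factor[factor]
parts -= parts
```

Transformed code:
factor = process(factor)
price += price
parts = parts + 12
j = [price for idx in factor if 2 == idx]
if price != price and price == 5:
    price = 13
else:
    process(10)
emit(parts)
factor = factor[factor]
parts -= parts

if price != price and price == 5:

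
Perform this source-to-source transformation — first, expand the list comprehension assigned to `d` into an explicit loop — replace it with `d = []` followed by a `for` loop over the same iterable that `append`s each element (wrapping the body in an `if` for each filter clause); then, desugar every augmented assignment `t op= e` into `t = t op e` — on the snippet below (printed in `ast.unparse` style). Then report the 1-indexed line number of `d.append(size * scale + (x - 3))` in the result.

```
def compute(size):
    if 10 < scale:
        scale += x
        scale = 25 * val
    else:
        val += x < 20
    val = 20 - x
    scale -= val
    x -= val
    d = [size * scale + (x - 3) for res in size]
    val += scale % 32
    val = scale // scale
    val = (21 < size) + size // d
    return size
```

Transformed code:
def compute(size):
    if 10 < scale:
        scale = scale + x
        scale = 25 * val
    else:
        val = val + (x < 20)
    val = 20 - x
    scale = scale - val
    x = x - val
    d = []
    for res in size:
        d.append(size * scale + (x - 3))
    val = val + scale % 32
    val = scale // scale
    val = (21 < size) + size // d
    return size

12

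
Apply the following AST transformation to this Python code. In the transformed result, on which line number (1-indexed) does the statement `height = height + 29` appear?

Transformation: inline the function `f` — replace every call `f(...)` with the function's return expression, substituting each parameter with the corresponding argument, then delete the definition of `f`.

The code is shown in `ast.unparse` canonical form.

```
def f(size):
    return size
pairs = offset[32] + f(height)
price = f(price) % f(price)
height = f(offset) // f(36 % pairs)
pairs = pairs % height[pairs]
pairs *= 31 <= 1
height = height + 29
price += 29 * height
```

Transformed code:
pairs = offset[32] + height
price = price % price
height = offset // (36 % pairs)
pairs = pairs % height[pairs]
pairs *= 31 <= 1
height = height + 29
price += 29 * height

6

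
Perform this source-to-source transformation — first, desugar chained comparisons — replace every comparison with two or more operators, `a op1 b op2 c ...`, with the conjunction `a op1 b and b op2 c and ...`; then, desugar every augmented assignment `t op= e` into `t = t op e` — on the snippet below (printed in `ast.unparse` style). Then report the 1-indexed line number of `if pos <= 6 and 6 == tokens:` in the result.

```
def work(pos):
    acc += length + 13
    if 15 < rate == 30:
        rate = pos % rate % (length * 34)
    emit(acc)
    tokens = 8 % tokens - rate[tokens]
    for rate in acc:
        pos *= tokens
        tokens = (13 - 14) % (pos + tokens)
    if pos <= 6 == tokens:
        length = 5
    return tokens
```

10

Transformed code:
def work(pos):
    acc = acc + (length + 13)
    if 15 < rate and rate == 30:
        rate = pos % rate % (length * 34)
    emit(acc)
    tokens = 8 % tokens - rate[tokens]
    for rate in acc:
        pos = pos * tokens
        tokens = (13 - 14) % (pos + tokens)
    if pos <= 6 and 6 == tokens:
        length = 5
    return tokens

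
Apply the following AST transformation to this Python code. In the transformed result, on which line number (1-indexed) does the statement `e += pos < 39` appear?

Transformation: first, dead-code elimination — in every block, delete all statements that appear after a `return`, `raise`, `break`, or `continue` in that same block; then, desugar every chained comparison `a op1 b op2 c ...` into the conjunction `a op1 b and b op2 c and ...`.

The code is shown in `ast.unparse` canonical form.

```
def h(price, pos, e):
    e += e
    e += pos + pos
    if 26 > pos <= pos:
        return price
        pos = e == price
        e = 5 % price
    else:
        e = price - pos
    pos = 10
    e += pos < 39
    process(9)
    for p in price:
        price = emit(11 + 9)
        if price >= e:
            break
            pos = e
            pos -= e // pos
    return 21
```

9

Transformed code:
def h(price, pos, e):
    e += e
    e += pos + pos
    if 26 > pos and pos <= pos:
        return price
    else:
        e = price - pos
    pos = 10
    e += pos < 39
    process(9)
    for p in price:
        price = emit(11 + 9)
        if price >= e:
            break
    return 21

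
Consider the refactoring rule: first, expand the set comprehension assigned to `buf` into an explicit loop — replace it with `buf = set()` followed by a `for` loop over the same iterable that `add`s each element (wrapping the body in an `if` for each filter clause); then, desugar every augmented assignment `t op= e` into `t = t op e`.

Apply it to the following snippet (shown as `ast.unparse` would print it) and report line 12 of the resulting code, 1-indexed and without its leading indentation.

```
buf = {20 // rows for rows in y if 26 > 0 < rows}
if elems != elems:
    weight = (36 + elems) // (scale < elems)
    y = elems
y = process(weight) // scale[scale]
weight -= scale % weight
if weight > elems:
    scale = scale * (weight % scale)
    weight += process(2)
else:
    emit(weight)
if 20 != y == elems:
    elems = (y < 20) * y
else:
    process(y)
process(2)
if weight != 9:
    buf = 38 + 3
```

Transformed code:
buf = set()
for rows in y:
    if 26 > 0 < rows:
        buf.add(20 // rows)
if elems != elems:
    weight = (36 + elems) // (scale < elems)
    y = elems
y = process(weight) // scale[scale]
weight = weight - scale % weight
if weight > elems:
    scale = scale * (weight % scale)
    weight = weight + process(2)
else:
    emit(weight)
if 20 != y == elems:
    elems = (y < 20) * y
else:
    process(y)
process(2)
if weight != 9:
    buf = 38 + 3

weight = weight + process(2)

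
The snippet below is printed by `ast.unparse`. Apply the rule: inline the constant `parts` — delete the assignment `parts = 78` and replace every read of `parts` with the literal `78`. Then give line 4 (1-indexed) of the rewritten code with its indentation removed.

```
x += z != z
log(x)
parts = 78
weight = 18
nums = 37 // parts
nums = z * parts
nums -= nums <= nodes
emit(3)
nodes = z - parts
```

Transformed code:
x += z != z
log(x)
weight = 18
nums = 37 // 78
nums = z * 78
nums -= nums <= nodes
emit(3)
nodes = z - 78

nums = 37 // 78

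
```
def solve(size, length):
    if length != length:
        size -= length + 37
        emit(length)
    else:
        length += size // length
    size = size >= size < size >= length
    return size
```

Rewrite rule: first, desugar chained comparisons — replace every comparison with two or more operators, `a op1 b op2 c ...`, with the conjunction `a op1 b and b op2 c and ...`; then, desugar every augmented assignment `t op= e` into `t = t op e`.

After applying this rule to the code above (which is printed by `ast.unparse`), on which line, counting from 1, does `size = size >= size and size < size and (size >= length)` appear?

7

Transformed code:
def solve(size, length):
    if length != length:
        size = size - (length + 37)
        emit(length)
    else:
        length = length + size // length
    size = size >= size and size < size and (size >= length)
    return size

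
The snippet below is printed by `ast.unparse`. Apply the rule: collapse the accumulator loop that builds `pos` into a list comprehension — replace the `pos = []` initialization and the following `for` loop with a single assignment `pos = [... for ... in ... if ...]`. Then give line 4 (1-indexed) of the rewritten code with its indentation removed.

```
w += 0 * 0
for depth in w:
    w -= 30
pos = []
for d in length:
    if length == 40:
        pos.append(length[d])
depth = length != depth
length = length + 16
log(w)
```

pos = [length[d] for d in length if length == 40]

Transformed code:
w += 0 * 0
for depth in w:
    w -= 30
pos = [length[d] for d in length if length == 40]
depth = length != depth
length = length + 16
log(w)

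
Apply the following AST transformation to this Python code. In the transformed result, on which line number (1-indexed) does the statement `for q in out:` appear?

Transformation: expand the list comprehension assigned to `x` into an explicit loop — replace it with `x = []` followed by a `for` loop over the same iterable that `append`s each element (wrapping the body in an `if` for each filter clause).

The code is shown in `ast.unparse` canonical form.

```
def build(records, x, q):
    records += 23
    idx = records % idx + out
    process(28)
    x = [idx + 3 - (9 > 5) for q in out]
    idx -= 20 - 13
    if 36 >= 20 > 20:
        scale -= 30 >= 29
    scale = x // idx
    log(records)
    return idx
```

Transformed code:
def build(records, x, q):
    records += 23
    idx = records % idx + out
    process(28)
    x = []
    for q in out:
        x.append(idx + 3 - (9 > 5))
    idx -= 20 - 13
    if 36 >= 20 > 20:
        scale -= 30 >= 29
    scale = x // idx
    log(records)
    return idx

6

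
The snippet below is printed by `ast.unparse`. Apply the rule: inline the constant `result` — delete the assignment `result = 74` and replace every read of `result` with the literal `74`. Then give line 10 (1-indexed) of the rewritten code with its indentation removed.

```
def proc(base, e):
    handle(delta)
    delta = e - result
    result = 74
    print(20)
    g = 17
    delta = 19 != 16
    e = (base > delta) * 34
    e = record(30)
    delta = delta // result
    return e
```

Transformed code:
def proc(base, e):
    handle(delta)
    delta = e - 74
    print(20)
    g = 17
    delta = 19 != 16
    e = (base > delta) * 34
    e = record(30)
    delta = delta // 74
    return e

return e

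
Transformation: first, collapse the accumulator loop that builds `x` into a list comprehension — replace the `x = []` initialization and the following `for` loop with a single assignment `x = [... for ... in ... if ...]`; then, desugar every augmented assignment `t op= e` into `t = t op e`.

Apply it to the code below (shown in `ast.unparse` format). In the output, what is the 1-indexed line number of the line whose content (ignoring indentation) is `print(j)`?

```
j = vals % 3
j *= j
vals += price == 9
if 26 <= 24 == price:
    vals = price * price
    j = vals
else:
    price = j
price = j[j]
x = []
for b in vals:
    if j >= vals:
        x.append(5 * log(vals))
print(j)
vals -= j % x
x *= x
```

11

Transformed code:
j = vals % 3
j = j * j
vals = vals + (price == 9)
if 26 <= 24 == price:
    vals = price * price
    j = vals
else:
    price = j
price = j[j]
x = [5 * log(vals) for b in vals if j >= vals]
print(j)
vals = vals - j % x
x = x * x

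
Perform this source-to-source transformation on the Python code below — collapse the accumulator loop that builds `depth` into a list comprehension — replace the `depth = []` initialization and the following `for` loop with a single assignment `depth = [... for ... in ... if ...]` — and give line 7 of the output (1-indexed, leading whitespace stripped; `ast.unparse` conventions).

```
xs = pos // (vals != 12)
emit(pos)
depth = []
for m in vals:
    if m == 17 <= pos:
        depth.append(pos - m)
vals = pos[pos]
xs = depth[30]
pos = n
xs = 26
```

xs = 26

Transformed code:
xs = pos // (vals != 12)
emit(pos)
depth = [pos - m for m in vals if m == 17 <= pos]
vals = pos[pos]
xs = depth[30]
pos = n
xs = 26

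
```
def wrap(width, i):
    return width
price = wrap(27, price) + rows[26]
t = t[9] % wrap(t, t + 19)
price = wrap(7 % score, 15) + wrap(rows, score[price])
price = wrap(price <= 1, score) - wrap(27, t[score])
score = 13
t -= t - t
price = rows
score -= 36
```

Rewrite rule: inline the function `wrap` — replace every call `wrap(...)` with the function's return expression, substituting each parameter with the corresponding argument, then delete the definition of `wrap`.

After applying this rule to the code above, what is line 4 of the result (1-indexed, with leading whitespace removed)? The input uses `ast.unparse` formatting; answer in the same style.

Transformed code:
price = 27 + rows[26]
t = t[9] % t
price = 7 % score + rows
price = (price <= 1) - 27
score = 13
t -= t - t
price = rows
score -= 36

price = (price <= 1) - 27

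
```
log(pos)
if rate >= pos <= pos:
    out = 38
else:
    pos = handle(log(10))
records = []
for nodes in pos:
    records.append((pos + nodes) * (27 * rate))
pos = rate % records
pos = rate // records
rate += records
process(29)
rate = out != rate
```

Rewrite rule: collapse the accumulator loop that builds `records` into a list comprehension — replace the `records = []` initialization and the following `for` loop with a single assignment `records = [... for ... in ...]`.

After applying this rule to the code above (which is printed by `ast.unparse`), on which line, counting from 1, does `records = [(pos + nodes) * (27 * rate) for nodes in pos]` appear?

6

Transformed code:
log(pos)
if rate >= pos <= pos:
    out = 38
else:
    pos = handle(log(10))
records = [(pos + nodes) * (27 * rate) for nodes in pos]
pos = rate % records
pos = rate // records
rate += records
process(29)
rate = out != rate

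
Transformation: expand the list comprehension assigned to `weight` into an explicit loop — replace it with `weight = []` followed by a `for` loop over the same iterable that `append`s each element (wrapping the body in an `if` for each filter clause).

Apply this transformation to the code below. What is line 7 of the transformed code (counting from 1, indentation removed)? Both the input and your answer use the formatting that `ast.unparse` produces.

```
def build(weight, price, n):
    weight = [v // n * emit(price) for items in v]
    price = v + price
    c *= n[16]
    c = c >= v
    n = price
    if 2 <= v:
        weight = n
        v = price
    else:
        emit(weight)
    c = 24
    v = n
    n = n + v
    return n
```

c = c >= v

Transformed code:
def build(weight, price, n):
    weight = []
    for items in v:
        weight.append(v // n * emit(price))
    price = v + price
    c *= n[16]
    c = c >= v
    n = price
    if 2 <= v:
        weight = n
        v = price
    else:
        emit(weight)
    c = 24
    v = n
    n = n + v
    return n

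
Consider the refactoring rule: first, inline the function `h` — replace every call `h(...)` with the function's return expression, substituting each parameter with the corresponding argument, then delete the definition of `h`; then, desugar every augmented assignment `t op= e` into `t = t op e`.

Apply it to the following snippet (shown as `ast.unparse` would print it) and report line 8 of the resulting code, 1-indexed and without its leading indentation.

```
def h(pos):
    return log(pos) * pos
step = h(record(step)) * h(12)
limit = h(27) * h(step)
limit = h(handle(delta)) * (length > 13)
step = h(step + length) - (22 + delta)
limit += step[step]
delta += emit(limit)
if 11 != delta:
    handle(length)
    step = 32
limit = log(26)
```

Transformed code:
step = log(record(step)) * record(step) * (log(12) * 12)
limit = log(27) * 27 * (log(step) * step)
limit = log(handle(delta)) * handle(delta) * (length > 13)
step = log(step + length) * (step + length) - (22 + delta)
limit = limit + step[step]
delta = delta + emit(limit)
if 11 != delta:
    handle(length)
    step = 32
limit = log(26)

handle(length)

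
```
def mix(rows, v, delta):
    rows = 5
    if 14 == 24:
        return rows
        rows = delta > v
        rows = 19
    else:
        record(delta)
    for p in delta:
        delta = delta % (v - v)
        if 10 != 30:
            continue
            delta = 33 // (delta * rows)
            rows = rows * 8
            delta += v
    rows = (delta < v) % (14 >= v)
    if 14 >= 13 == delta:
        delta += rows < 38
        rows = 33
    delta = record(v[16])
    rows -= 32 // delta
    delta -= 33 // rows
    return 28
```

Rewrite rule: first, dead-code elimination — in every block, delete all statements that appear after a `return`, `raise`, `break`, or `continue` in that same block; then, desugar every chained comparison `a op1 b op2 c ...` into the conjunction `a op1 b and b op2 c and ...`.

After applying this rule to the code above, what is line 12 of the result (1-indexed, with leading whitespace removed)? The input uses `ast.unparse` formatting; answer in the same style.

if 14 >= 13 and 13 == delta:

Transformed code:
def mix(rows, v, delta):
    rows = 5
    if 14 == 24:
        return rows
    else:
        record(delta)
    for p in delta:
        delta = delta % (v - v)
        if 10 != 30:
            continue
    rows = (delta < v) % (14 >= v)
    if 14 >= 13 and 13 == delta:
        delta += rows < 38
        rows = 33
    delta = record(v[16])
    rows -= 32 // delta
    delta -= 33 // rows
    return 28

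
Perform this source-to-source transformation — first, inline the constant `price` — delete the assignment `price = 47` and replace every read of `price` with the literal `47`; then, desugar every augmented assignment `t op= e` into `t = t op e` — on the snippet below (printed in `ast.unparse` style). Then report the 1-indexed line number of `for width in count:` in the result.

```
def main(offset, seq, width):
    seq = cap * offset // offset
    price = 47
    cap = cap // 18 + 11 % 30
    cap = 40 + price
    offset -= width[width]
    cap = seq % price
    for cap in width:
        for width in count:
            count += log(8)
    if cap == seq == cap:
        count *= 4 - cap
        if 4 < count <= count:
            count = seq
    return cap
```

Transformed code:
def main(offset, seq, width):
    seq = cap * offset // offset
    cap = cap // 18 + 11 % 30
    cap = 40 + 47
    offset = offset - width[width]
    cap = seq % 47
    for cap in width:
        for width in count:
            count = count + log(8)
    if cap == seq == cap:
        count = count * (4 - cap)
        if 4 < count <= count:
            count = seq
    return cap

8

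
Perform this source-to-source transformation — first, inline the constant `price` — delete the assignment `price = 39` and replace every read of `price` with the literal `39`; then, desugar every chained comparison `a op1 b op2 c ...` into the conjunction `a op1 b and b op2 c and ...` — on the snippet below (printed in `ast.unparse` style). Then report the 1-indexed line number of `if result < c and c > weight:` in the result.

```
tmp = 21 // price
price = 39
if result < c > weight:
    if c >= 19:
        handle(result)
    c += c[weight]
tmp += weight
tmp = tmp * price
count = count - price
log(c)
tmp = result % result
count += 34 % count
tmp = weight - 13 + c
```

Transformed code:
tmp = 21 // 39
if result < c and c > weight:
    if c >= 19:
        handle(result)
    c += c[weight]
tmp += weight
tmp = tmp * 39
count = count - 39
log(c)
tmp = result % result
count += 34 % count
tmp = weight - 13 + c

2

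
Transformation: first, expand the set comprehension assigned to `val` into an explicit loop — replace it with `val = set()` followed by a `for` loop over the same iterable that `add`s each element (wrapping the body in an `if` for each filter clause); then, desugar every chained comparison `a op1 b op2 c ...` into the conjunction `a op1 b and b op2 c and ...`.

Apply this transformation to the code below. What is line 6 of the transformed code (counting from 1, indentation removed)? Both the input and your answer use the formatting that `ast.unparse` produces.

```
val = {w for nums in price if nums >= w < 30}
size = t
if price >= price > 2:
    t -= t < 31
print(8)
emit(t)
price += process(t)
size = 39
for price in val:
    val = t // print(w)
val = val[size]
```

if price >= price and price > 2:

Transformed code:
val = set()
for nums in price:
    if nums >= w and w < 30:
        val.add(w)
size = t
if price >= price and price > 2:
    t -= t < 31
print(8)
emit(t)
price += process(t)
size = 39
for price in val:
    val = t // print(w)
val = val[size]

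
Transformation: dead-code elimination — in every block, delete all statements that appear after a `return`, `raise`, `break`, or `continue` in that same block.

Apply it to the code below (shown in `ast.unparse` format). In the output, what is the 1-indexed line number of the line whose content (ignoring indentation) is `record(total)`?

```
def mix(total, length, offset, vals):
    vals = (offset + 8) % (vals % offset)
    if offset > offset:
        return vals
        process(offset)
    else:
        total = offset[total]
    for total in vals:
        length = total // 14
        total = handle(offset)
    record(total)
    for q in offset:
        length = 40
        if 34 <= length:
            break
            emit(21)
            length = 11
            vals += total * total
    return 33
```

Transformed code:
def mix(total, length, offset, vals):
    vals = (offset + 8) % (vals % offset)
    if offset > offset:
        return vals
    else:
        total = offset[total]
    for total in vals:
        length = total // 14
        total = handle(offset)
    record(total)
    for q in offset:
        length = 40
        if 34 <= length:
            break
    return 33

10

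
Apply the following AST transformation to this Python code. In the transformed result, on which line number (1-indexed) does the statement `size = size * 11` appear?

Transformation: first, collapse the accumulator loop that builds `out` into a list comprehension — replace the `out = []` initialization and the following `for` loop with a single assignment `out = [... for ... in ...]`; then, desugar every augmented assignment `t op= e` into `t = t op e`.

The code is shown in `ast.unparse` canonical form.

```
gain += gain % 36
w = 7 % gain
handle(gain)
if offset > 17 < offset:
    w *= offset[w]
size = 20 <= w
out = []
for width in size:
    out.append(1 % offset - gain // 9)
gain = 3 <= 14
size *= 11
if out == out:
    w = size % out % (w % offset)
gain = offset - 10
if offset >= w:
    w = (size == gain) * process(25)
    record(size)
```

9

Transformed code:
gain = gain + gain % 36
w = 7 % gain
handle(gain)
if offset > 17 < offset:
    w = w * offset[w]
size = 20 <= w
out = [1 % offset - gain // 9 for width in size]
gain = 3 <= 14
size = size * 11
if out == out:
    w = size % out % (w % offset)
gain = offset - 10
if offset >= w:
    w = (size == gain) * process(25)
    record(size)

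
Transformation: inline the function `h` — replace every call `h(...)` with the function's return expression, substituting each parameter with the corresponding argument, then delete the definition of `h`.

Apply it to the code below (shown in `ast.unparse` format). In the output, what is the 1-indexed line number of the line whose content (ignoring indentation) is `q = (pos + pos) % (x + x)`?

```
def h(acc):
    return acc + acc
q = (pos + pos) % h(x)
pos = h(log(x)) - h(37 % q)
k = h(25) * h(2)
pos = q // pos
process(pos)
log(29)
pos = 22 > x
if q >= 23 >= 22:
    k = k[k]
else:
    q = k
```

Transformed code:
q = (pos + pos) % (x + x)
pos = log(x) + log(x) - (37 % q + 37 % q)
k = (25 + 25) * (2 + 2)
pos = q // pos
process(pos)
log(29)
pos = 22 > x
if q >= 23 >= 22:
    k = k[k]
else:
    q = k

1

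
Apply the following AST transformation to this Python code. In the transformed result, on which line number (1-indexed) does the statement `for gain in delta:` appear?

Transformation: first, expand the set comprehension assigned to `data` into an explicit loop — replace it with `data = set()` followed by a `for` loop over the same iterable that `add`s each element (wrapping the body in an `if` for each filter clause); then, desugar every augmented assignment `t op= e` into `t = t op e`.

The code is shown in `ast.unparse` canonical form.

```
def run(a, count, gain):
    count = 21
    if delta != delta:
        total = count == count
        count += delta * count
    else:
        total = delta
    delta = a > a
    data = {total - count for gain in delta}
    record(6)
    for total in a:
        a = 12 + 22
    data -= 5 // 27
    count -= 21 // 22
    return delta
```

10

Transformed code:
def run(a, count, gain):
    count = 21
    if delta != delta:
        total = count == count
        count = count + delta * count
    else:
        total = delta
    delta = a > a
    data = set()
    for gain in delta:
        data.add(total - count)
    record(6)
    for total in a:
        a = 12 + 22
    data = data - 5 // 27
    count = count - 21 // 22
    return delta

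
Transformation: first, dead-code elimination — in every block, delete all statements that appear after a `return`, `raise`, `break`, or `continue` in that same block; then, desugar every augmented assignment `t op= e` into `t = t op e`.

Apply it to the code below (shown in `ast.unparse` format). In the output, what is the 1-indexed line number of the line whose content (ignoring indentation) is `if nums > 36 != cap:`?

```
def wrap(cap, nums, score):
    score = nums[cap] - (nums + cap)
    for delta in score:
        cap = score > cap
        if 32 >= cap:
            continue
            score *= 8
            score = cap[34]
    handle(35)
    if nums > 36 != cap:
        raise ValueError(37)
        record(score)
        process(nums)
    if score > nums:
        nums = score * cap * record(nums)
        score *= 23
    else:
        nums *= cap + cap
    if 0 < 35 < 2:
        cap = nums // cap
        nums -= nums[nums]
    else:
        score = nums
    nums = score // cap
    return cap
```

Transformed code:
def wrap(cap, nums, score):
    score = nums[cap] - (nums + cap)
    for delta in score:
        cap = score > cap
        if 32 >= cap:
            continue
    handle(35)
    if nums > 36 != cap:
        raise ValueError(37)
    if score > nums:
        nums = score * cap * record(nums)
        score = score * 23
    else:
        nums = nums * (cap + cap)
    if 0 < 35 < 2:
        cap = nums // cap
        nums = nums - nums[nums]
    else:
        score = nums
    nums = score // cap
    return cap

8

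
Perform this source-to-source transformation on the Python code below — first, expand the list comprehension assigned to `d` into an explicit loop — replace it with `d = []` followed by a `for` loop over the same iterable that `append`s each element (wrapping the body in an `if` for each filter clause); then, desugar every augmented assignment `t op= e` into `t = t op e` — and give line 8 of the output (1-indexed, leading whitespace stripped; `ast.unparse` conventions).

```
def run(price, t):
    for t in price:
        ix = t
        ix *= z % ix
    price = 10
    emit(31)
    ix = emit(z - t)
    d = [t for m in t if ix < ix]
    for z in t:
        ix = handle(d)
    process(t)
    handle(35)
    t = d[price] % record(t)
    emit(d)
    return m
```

d = []

Transformed code:
def run(price, t):
    for t in price:
        ix = t
        ix = ix * (z % ix)
    price = 10
    emit(31)
    ix = emit(z - t)
    d = []
    for m in t:
        if ix < ix:
            d.append(t)
    for z in t:
        ix = handle(d)
    process(t)
    handle(35)
    t = d[price] % record(t)
    emit(d)
    return m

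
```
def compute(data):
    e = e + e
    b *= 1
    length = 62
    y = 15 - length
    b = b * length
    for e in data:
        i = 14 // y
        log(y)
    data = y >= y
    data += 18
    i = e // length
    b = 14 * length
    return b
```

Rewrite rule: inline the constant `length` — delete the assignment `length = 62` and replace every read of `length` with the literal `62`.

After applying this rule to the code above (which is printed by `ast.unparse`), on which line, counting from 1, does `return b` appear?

Transformed code:
def compute(data):
    e = e + e
    b *= 1
    y = 15 - 62
    b = b * 62
    for e in data:
        i = 14 // y
        log(y)
    data = y >= y
    data += 18
    i = e // 62
    b = 14 * 62
    return b

13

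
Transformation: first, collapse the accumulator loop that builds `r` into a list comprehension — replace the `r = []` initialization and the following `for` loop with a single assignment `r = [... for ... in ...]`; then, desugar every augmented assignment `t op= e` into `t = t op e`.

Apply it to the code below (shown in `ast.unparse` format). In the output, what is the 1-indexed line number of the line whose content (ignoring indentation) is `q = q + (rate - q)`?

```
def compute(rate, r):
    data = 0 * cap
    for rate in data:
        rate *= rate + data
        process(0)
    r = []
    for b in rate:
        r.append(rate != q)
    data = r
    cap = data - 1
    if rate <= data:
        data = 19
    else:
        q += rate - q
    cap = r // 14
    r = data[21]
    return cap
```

12

Transformed code:
def compute(rate, r):
    data = 0 * cap
    for rate in data:
        rate = rate * (rate + data)
        process(0)
    r = [rate != q for b in rate]
    data = r
    cap = data - 1
    if rate <= data:
        data = 19
    else:
        q = q + (rate - q)
    cap = r // 14
    r = data[21]
    return cap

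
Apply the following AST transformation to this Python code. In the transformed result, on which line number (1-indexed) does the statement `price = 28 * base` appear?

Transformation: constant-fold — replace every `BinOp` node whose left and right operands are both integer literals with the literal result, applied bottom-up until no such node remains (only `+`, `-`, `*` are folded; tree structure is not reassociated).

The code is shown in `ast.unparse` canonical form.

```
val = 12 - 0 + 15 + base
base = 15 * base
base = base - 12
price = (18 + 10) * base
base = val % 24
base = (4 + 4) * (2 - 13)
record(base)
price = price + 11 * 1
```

Transformed code:
val = 27 + base
base = 15 * base
base = base - 12
price = 28 * base
base = val % 24
base = -88
record(base)
price = price + 11

4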